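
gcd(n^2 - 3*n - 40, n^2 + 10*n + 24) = 1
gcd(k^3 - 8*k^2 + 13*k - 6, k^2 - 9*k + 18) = k - 6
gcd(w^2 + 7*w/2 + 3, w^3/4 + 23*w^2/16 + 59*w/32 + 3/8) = w + 3/2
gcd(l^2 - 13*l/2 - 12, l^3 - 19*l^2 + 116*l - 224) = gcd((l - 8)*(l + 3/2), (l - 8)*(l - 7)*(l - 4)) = l - 8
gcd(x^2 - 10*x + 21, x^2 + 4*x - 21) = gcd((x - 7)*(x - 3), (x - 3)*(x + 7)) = x - 3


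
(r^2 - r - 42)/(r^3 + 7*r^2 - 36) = (r - 7)/(r^2 + r - 6)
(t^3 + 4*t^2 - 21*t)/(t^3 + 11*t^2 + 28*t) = (t - 3)/(t + 4)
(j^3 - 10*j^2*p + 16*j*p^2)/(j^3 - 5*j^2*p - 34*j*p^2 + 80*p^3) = j/(j + 5*p)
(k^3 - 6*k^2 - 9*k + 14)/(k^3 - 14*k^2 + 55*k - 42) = (k + 2)/(k - 6)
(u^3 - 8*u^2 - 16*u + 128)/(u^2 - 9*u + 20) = (u^2 - 4*u - 32)/(u - 5)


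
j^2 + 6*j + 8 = (j + 2)*(j + 4)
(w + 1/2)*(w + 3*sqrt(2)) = w^2 + w/2 + 3*sqrt(2)*w + 3*sqrt(2)/2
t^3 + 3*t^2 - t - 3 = (t - 1)*(t + 1)*(t + 3)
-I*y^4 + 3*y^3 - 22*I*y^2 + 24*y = y*(y - 4*I)*(y + 6*I)*(-I*y + 1)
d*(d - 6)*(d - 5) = d^3 - 11*d^2 + 30*d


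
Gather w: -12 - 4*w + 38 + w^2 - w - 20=w^2 - 5*w + 6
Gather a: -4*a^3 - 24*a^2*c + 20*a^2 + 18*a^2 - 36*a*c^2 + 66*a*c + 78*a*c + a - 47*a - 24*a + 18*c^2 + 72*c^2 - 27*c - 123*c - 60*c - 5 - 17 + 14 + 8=-4*a^3 + a^2*(38 - 24*c) + a*(-36*c^2 + 144*c - 70) + 90*c^2 - 210*c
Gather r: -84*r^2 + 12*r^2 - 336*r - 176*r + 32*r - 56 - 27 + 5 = -72*r^2 - 480*r - 78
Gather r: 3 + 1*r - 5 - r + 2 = 0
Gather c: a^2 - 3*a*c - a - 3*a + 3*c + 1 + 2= a^2 - 4*a + c*(3 - 3*a) + 3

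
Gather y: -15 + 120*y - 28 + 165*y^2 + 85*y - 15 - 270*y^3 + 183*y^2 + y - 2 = -270*y^3 + 348*y^2 + 206*y - 60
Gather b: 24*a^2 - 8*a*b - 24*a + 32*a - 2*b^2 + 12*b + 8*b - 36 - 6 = 24*a^2 + 8*a - 2*b^2 + b*(20 - 8*a) - 42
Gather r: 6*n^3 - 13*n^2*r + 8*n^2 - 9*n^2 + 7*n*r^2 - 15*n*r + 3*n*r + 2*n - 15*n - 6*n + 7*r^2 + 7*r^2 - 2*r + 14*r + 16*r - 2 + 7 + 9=6*n^3 - n^2 - 19*n + r^2*(7*n + 14) + r*(-13*n^2 - 12*n + 28) + 14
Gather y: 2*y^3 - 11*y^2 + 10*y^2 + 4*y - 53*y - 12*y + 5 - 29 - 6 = 2*y^3 - y^2 - 61*y - 30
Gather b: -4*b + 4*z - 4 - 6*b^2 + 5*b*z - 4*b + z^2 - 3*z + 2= -6*b^2 + b*(5*z - 8) + z^2 + z - 2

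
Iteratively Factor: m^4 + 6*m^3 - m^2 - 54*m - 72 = (m + 3)*(m^3 + 3*m^2 - 10*m - 24) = (m + 2)*(m + 3)*(m^2 + m - 12) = (m + 2)*(m + 3)*(m + 4)*(m - 3)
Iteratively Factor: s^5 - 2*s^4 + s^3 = (s)*(s^4 - 2*s^3 + s^2) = s^2*(s^3 - 2*s^2 + s) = s^3*(s^2 - 2*s + 1) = s^3*(s - 1)*(s - 1)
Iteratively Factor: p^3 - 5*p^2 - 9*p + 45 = (p + 3)*(p^2 - 8*p + 15) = (p - 5)*(p + 3)*(p - 3)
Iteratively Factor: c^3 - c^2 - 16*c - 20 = (c + 2)*(c^2 - 3*c - 10) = (c - 5)*(c + 2)*(c + 2)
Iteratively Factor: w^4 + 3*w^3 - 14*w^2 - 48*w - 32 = (w + 4)*(w^3 - w^2 - 10*w - 8) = (w - 4)*(w + 4)*(w^2 + 3*w + 2) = (w - 4)*(w + 1)*(w + 4)*(w + 2)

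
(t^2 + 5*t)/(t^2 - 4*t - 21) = t*(t + 5)/(t^2 - 4*t - 21)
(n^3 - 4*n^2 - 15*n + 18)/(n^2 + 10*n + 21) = (n^2 - 7*n + 6)/(n + 7)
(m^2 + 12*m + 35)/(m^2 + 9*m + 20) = (m + 7)/(m + 4)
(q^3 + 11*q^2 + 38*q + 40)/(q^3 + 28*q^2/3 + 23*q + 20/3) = 3*(q + 2)/(3*q + 1)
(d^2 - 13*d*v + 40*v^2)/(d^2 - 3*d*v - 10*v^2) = (d - 8*v)/(d + 2*v)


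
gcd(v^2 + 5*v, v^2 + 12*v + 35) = v + 5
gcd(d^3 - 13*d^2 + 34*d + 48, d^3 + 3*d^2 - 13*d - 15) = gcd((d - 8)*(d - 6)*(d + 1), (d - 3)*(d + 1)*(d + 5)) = d + 1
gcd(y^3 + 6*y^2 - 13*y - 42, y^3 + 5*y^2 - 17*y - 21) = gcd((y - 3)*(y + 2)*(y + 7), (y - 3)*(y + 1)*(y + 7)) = y^2 + 4*y - 21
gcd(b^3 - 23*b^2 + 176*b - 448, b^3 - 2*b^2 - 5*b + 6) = 1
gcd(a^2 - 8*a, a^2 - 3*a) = a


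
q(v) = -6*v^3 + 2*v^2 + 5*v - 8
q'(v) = -18*v^2 + 4*v + 5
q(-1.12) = -2.66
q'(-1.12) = -22.06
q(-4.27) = 474.24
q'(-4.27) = -340.27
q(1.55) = -17.79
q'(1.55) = -32.04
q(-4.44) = 534.40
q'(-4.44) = -367.60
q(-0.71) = -8.39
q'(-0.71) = -6.91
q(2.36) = -63.93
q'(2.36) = -85.81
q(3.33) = -190.73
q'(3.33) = -181.28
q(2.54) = -80.72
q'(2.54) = -100.97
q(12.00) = -10028.00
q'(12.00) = -2539.00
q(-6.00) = 1330.00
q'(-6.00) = -667.00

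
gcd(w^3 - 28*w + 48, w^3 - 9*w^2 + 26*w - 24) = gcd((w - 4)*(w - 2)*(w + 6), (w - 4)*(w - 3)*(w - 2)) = w^2 - 6*w + 8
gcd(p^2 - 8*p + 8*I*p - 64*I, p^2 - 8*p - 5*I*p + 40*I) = p - 8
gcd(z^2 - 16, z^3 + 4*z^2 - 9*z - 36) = z + 4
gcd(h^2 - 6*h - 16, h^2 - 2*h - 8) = h + 2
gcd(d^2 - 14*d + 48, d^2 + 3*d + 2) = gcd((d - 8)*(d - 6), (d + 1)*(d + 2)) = 1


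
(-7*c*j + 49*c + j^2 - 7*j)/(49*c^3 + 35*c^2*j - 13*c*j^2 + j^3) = (7 - j)/(7*c^2 + 6*c*j - j^2)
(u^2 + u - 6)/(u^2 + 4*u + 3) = (u - 2)/(u + 1)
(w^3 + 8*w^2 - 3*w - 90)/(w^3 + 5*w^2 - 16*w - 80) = (w^2 + 3*w - 18)/(w^2 - 16)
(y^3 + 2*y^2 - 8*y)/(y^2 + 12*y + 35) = y*(y^2 + 2*y - 8)/(y^2 + 12*y + 35)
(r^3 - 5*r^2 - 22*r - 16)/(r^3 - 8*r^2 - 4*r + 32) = (r + 1)/(r - 2)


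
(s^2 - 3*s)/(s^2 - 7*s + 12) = s/(s - 4)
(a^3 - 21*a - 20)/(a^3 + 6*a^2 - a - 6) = (a^2 - a - 20)/(a^2 + 5*a - 6)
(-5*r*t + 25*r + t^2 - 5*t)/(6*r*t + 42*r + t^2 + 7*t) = (-5*r*t + 25*r + t^2 - 5*t)/(6*r*t + 42*r + t^2 + 7*t)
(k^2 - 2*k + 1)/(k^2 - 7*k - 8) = (-k^2 + 2*k - 1)/(-k^2 + 7*k + 8)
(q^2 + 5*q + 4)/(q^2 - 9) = (q^2 + 5*q + 4)/(q^2 - 9)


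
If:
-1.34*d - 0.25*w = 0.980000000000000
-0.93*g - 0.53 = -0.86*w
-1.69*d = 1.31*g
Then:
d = -1.14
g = 1.48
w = 2.21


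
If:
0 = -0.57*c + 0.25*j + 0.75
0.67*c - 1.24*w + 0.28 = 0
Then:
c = 1.85074626865672*w - 0.417910447761194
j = 4.21970149253731*w - 3.95283582089552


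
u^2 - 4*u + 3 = (u - 3)*(u - 1)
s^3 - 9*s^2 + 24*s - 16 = (s - 4)^2*(s - 1)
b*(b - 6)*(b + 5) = b^3 - b^2 - 30*b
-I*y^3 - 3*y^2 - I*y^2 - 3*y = y*(y - 3*I)*(-I*y - I)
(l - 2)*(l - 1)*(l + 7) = l^3 + 4*l^2 - 19*l + 14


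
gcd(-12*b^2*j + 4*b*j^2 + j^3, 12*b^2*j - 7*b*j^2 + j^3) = j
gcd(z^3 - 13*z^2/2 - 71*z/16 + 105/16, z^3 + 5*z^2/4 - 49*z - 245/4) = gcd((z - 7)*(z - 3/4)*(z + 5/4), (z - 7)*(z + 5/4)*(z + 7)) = z^2 - 23*z/4 - 35/4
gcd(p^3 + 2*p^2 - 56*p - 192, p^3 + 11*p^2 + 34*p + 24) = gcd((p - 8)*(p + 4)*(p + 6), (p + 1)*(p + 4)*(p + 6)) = p^2 + 10*p + 24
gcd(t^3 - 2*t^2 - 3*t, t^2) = t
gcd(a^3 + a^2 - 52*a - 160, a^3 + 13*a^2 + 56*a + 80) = a^2 + 9*a + 20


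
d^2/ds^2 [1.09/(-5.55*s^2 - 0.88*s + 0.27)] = (67.14945*s^2 + 10.64712*s - 1.09*(11.1*s + 0.88)*(22.2*s + 1.76) - 3.26673)/(5.55*s^2 + 0.88*s - 0.27)^3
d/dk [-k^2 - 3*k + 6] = -2*k - 3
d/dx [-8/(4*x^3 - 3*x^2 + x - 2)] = 8*(12*x^2 - 6*x + 1)/(4*x^3 - 3*x^2 + x - 2)^2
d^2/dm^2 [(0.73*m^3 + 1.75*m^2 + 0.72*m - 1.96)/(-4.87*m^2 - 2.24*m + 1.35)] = (-2.8421709430404e-14*m^5 - 12.896002*m^3 + 223.123614*m^2 + 91.903098*m + 34.707722)/(115.501303*m^6 + 159.377568*m^5 - 22.746309*m^4 - 77.121856*m^3 + 6.305445*m^2 + 12.2472*m - 2.460375)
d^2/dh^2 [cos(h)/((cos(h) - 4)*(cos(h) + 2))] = (-2*(1 - cos(h)^2)^2 - cos(h)^5 - 46*cos(h)^3 + 12*cos(h)^2 - 16*cos(h) - 30)/((cos(h) - 4)^3*(cos(h) + 2)^3)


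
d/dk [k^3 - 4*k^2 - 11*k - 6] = 3*k^2 - 8*k - 11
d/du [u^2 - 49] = 2*u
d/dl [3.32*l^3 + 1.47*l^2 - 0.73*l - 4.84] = 9.96*l^2 + 2.94*l - 0.73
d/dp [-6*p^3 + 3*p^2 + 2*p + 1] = -18*p^2 + 6*p + 2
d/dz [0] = 0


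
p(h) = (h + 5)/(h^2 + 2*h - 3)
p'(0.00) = -1.44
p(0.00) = -1.67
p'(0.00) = -1.44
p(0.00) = -1.67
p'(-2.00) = 0.33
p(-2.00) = -1.00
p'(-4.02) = 0.42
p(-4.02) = 0.19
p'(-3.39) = 3.21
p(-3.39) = 0.94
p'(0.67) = -13.74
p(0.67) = -4.68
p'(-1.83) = 0.18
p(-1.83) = -0.96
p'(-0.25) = -0.89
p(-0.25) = -1.38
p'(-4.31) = 0.24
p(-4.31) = 0.10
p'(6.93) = -0.04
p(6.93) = 0.20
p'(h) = (-2*h - 2)*(h + 5)/(h^2 + 2*h - 3)^2 + 1/(h^2 + 2*h - 3) = (h^2 + 2*h - 2*(h + 1)*(h + 5) - 3)/(h^2 + 2*h - 3)^2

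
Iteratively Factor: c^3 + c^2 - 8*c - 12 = (c - 3)*(c^2 + 4*c + 4) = (c - 3)*(c + 2)*(c + 2)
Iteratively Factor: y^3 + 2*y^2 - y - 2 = (y + 1)*(y^2 + y - 2) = (y - 1)*(y + 1)*(y + 2)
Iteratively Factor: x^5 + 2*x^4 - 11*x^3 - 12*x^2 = (x - 3)*(x^4 + 5*x^3 + 4*x^2) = x*(x - 3)*(x^3 + 5*x^2 + 4*x) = x*(x - 3)*(x + 1)*(x^2 + 4*x) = x^2*(x - 3)*(x + 1)*(x + 4)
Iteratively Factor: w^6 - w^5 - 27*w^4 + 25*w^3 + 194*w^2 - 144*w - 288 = (w + 4)*(w^5 - 5*w^4 - 7*w^3 + 53*w^2 - 18*w - 72) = (w - 4)*(w + 4)*(w^4 - w^3 - 11*w^2 + 9*w + 18) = (w - 4)*(w - 2)*(w + 4)*(w^3 + w^2 - 9*w - 9) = (w - 4)*(w - 2)*(w + 1)*(w + 4)*(w^2 - 9) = (w - 4)*(w - 3)*(w - 2)*(w + 1)*(w + 4)*(w + 3)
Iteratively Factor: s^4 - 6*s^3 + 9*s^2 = (s - 3)*(s^3 - 3*s^2) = (s - 3)^2*(s^2) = s*(s - 3)^2*(s)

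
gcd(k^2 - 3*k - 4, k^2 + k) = k + 1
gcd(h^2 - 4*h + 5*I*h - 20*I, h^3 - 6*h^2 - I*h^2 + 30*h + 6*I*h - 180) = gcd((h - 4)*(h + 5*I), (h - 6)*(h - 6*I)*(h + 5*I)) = h + 5*I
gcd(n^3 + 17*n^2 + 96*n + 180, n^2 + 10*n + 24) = n + 6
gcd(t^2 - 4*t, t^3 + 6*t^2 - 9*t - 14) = 1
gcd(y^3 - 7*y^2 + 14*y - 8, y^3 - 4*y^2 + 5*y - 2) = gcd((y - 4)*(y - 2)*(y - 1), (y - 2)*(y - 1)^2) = y^2 - 3*y + 2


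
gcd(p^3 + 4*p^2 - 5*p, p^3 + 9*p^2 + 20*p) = p^2 + 5*p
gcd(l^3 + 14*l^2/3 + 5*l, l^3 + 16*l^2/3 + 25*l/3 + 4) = l + 3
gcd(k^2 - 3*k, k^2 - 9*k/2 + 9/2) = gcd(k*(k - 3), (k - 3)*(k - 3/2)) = k - 3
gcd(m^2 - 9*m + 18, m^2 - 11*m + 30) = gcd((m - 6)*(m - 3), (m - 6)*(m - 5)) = m - 6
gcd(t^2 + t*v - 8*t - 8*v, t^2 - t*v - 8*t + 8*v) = t - 8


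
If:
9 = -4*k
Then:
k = -9/4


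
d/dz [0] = 0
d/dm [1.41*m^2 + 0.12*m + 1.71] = 2.82*m + 0.12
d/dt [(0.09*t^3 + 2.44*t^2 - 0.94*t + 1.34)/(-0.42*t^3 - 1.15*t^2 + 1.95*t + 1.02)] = (0.9213*t^4 - 0.438600000000001*t^3 + 5.6408*t^2 + 8.0596*t - 3.5718)/(0.1764*t^6 + 0.966*t^5 - 0.3155*t^4 - 5.3418*t^3 + 1.4565*t^2 + 3.978*t + 1.0404)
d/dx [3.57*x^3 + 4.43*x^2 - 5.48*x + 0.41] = 10.71*x^2 + 8.86*x - 5.48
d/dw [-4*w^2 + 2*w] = 2 - 8*w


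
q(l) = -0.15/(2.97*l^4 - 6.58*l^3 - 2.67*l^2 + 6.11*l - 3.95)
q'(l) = -0.15*(-11.88*l^3 + 19.74*l^2 + 5.34*l - 6.11)/(2.97*l^4 - 6.58*l^3 - 2.67*l^2 + 6.11*l - 3.95)^2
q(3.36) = -0.00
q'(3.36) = 0.00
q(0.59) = 0.07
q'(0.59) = -0.04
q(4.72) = -0.00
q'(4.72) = 0.00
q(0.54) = 0.07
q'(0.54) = -0.02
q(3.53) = -0.00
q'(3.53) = 0.00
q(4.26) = -0.00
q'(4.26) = 0.00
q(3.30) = -0.00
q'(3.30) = 0.00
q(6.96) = -0.00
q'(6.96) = 0.00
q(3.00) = -0.00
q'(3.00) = 0.01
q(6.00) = -0.00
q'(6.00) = 0.00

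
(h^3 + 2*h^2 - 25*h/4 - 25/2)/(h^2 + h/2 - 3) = (4*h^2 - 25)/(2*(2*h - 3))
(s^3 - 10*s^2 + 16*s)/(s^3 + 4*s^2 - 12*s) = (s - 8)/(s + 6)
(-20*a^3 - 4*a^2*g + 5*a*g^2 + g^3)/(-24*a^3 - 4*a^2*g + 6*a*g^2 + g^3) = (5*a + g)/(6*a + g)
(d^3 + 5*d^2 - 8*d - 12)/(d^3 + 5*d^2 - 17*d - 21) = (d^2 + 4*d - 12)/(d^2 + 4*d - 21)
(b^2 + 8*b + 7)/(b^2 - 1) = (b + 7)/(b - 1)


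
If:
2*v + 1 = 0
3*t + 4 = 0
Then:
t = -4/3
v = -1/2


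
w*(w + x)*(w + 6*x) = w^3 + 7*w^2*x + 6*w*x^2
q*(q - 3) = q^2 - 3*q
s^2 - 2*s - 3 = (s - 3)*(s + 1)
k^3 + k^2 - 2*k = k*(k - 1)*(k + 2)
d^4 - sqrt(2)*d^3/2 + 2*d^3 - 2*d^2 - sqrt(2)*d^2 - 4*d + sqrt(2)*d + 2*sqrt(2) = (d + 2)*(d - sqrt(2))*(d - sqrt(2)/2)*(d + sqrt(2))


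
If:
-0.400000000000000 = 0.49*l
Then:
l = -0.82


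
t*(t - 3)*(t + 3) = t^3 - 9*t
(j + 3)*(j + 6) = j^2 + 9*j + 18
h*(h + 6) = h^2 + 6*h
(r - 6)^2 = r^2 - 12*r + 36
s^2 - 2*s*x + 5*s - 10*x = (s + 5)*(s - 2*x)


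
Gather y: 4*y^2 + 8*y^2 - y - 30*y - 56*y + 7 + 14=12*y^2 - 87*y + 21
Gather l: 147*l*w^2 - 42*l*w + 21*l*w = l*(147*w^2 - 21*w)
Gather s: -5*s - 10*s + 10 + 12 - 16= 6 - 15*s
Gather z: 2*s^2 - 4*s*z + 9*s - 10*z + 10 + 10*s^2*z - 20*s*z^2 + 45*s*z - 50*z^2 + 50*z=2*s^2 + 9*s + z^2*(-20*s - 50) + z*(10*s^2 + 41*s + 40) + 10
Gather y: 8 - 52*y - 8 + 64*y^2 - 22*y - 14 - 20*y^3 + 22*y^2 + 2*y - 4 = -20*y^3 + 86*y^2 - 72*y - 18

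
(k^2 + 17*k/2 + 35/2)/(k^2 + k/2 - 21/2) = (k + 5)/(k - 3)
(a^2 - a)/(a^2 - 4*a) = (a - 1)/(a - 4)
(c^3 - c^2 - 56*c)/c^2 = c - 1 - 56/c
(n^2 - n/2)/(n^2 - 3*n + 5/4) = 2*n/(2*n - 5)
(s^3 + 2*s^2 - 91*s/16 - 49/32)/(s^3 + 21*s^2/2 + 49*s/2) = (16*s^2 - 24*s - 7)/(16*s*(s + 7))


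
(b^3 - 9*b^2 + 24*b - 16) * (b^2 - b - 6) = b^5 - 10*b^4 + 27*b^3 + 14*b^2 - 128*b + 96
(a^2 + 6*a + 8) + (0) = a^2 + 6*a + 8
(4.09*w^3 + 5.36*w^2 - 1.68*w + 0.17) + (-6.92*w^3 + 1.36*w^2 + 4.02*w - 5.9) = -2.83*w^3 + 6.72*w^2 + 2.34*w - 5.73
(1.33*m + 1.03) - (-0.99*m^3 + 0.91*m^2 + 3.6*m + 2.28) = 0.99*m^3 - 0.91*m^2 - 2.27*m - 1.25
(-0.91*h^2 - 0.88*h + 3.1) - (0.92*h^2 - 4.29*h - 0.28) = -1.83*h^2 + 3.41*h + 3.38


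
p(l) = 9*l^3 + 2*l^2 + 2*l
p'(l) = 27*l^2 + 4*l + 2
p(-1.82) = -51.27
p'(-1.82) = 84.15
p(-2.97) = -224.08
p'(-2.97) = 228.28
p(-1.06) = -10.59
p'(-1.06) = 28.10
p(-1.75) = -45.61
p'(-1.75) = 77.69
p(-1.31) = -19.42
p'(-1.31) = 43.09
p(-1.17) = -14.02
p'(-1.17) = 34.28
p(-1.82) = -51.27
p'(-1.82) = 84.15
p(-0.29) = -0.63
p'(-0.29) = 3.11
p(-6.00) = -1884.00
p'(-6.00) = 950.00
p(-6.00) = -1884.00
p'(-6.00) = 950.00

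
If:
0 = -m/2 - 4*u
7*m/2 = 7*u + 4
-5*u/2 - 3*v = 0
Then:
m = 32/35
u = -4/35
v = 2/21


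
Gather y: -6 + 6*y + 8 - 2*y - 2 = 4*y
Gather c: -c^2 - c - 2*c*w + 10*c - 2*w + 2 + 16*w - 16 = -c^2 + c*(9 - 2*w) + 14*w - 14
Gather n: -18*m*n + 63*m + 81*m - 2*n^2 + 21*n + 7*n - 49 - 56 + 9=144*m - 2*n^2 + n*(28 - 18*m) - 96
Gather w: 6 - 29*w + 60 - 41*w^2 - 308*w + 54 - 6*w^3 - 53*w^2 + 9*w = -6*w^3 - 94*w^2 - 328*w + 120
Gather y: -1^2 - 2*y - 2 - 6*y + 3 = -8*y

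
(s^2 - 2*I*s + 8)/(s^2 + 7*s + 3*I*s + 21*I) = (s^2 - 2*I*s + 8)/(s^2 + s*(7 + 3*I) + 21*I)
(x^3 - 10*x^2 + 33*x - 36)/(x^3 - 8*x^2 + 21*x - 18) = (x - 4)/(x - 2)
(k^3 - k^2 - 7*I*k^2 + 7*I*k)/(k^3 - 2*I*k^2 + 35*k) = (k - 1)/(k + 5*I)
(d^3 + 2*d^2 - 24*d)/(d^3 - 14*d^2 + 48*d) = (d^2 + 2*d - 24)/(d^2 - 14*d + 48)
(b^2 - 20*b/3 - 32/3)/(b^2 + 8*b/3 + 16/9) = 3*(b - 8)/(3*b + 4)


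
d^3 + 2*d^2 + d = d*(d + 1)^2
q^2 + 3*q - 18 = (q - 3)*(q + 6)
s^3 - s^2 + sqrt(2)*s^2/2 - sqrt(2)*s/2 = s*(s - 1)*(s + sqrt(2)/2)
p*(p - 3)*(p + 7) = p^3 + 4*p^2 - 21*p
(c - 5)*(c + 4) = c^2 - c - 20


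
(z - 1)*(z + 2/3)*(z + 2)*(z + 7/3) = z^4 + 4*z^3 + 23*z^2/9 - 40*z/9 - 28/9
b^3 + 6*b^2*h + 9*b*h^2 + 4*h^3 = (b + h)^2*(b + 4*h)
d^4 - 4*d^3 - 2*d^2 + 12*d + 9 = (d - 3)^2*(d + 1)^2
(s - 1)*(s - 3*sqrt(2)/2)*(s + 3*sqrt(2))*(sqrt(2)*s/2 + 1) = sqrt(2)*s^4/2 - sqrt(2)*s^3/2 + 5*s^3/2 - 3*sqrt(2)*s^2 - 5*s^2/2 - 9*s + 3*sqrt(2)*s + 9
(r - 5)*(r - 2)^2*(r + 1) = r^4 - 8*r^3 + 15*r^2 + 4*r - 20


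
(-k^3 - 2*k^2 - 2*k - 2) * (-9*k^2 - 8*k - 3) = 9*k^5 + 26*k^4 + 37*k^3 + 40*k^2 + 22*k + 6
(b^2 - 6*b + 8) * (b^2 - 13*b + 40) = b^4 - 19*b^3 + 126*b^2 - 344*b + 320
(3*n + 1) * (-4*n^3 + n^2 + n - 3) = -12*n^4 - n^3 + 4*n^2 - 8*n - 3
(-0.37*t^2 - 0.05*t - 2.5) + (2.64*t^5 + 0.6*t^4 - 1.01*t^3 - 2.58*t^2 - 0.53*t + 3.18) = 2.64*t^5 + 0.6*t^4 - 1.01*t^3 - 2.95*t^2 - 0.58*t + 0.68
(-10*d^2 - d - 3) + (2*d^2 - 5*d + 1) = -8*d^2 - 6*d - 2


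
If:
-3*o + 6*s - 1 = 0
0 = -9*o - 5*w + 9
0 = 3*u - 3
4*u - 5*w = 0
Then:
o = 5/9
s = 4/9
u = 1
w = 4/5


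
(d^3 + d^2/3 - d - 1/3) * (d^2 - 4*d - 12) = d^5 - 11*d^4/3 - 43*d^3/3 - d^2/3 + 40*d/3 + 4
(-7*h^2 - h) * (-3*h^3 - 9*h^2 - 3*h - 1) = 21*h^5 + 66*h^4 + 30*h^3 + 10*h^2 + h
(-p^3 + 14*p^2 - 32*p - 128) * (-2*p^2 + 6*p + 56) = 2*p^5 - 34*p^4 + 92*p^3 + 848*p^2 - 2560*p - 7168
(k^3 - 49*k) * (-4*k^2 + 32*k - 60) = -4*k^5 + 32*k^4 + 136*k^3 - 1568*k^2 + 2940*k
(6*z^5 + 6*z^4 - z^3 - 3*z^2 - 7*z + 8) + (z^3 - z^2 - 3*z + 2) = 6*z^5 + 6*z^4 - 4*z^2 - 10*z + 10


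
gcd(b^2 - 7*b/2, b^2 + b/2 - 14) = b - 7/2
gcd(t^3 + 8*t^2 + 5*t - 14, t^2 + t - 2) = t^2 + t - 2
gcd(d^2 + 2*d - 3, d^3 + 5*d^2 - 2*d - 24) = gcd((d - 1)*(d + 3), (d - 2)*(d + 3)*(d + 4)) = d + 3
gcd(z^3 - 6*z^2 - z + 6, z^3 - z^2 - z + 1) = z^2 - 1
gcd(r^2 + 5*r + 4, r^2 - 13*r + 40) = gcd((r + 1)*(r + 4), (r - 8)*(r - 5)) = 1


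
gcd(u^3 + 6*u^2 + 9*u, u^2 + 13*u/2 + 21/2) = u + 3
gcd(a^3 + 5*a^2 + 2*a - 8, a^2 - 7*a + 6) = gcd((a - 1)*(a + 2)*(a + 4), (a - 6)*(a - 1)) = a - 1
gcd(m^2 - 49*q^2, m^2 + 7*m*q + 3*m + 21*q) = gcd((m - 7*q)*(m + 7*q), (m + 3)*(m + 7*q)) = m + 7*q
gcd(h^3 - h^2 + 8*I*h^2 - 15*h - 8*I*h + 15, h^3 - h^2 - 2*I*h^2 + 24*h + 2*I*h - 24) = h - 1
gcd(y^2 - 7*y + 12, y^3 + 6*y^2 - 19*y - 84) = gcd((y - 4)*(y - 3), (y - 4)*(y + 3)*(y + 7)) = y - 4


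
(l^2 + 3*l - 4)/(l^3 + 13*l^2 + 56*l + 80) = (l - 1)/(l^2 + 9*l + 20)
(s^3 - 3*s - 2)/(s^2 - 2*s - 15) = (-s^3 + 3*s + 2)/(-s^2 + 2*s + 15)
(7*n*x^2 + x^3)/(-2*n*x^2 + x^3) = (7*n + x)/(-2*n + x)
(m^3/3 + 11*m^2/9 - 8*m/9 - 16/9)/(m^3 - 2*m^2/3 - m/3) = (-3*m^3 - 11*m^2 + 8*m + 16)/(3*m*(-3*m^2 + 2*m + 1))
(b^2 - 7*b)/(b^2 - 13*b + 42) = b/(b - 6)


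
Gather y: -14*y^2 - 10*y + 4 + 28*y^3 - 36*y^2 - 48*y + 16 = 28*y^3 - 50*y^2 - 58*y + 20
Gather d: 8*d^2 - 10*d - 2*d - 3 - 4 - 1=8*d^2 - 12*d - 8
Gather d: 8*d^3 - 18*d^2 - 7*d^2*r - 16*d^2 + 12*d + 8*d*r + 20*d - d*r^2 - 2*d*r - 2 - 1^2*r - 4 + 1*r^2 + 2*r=8*d^3 + d^2*(-7*r - 34) + d*(-r^2 + 6*r + 32) + r^2 + r - 6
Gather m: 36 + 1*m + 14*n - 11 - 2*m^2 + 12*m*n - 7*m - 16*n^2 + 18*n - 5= -2*m^2 + m*(12*n - 6) - 16*n^2 + 32*n + 20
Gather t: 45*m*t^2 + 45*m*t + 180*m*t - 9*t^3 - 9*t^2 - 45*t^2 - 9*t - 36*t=-9*t^3 + t^2*(45*m - 54) + t*(225*m - 45)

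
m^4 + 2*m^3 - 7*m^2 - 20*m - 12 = (m - 3)*(m + 1)*(m + 2)^2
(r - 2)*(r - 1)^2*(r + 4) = r^4 - 11*r^2 + 18*r - 8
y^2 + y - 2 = (y - 1)*(y + 2)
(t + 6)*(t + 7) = t^2 + 13*t + 42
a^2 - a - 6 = (a - 3)*(a + 2)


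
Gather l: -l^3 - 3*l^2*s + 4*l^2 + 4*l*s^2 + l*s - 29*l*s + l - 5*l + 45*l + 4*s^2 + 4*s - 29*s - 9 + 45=-l^3 + l^2*(4 - 3*s) + l*(4*s^2 - 28*s + 41) + 4*s^2 - 25*s + 36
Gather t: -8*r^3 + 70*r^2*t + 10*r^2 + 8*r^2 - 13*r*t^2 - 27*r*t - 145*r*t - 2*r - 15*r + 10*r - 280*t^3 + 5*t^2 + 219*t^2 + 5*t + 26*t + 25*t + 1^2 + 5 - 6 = -8*r^3 + 18*r^2 - 7*r - 280*t^3 + t^2*(224 - 13*r) + t*(70*r^2 - 172*r + 56)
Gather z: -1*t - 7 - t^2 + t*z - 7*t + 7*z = -t^2 - 8*t + z*(t + 7) - 7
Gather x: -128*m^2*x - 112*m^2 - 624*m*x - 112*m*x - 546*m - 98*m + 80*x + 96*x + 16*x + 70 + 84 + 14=-112*m^2 - 644*m + x*(-128*m^2 - 736*m + 192) + 168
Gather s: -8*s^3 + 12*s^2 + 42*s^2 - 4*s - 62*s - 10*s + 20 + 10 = -8*s^3 + 54*s^2 - 76*s + 30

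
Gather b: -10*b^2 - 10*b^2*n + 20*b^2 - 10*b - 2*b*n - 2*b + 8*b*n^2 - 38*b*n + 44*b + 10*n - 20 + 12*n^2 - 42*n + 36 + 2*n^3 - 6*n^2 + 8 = b^2*(10 - 10*n) + b*(8*n^2 - 40*n + 32) + 2*n^3 + 6*n^2 - 32*n + 24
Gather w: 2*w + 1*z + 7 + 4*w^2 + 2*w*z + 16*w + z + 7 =4*w^2 + w*(2*z + 18) + 2*z + 14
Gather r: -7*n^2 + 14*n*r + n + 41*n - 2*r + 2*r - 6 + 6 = -7*n^2 + 14*n*r + 42*n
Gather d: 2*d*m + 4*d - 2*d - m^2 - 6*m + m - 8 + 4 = d*(2*m + 2) - m^2 - 5*m - 4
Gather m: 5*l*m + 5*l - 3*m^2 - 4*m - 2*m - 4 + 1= 5*l - 3*m^2 + m*(5*l - 6) - 3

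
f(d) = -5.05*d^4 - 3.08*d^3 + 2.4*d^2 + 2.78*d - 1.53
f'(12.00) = -36175.78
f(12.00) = -109661.61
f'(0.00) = 2.78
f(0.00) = -1.53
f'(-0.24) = 1.38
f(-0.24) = -2.03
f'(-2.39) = 214.30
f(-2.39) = -117.19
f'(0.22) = 3.17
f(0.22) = -0.85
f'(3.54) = -992.13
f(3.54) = -891.30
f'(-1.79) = 80.44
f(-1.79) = -33.00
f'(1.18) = -37.61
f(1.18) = -9.76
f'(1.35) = -57.28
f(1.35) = -17.75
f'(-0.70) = 1.82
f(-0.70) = -2.46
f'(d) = -20.2*d^3 - 9.24*d^2 + 4.8*d + 2.78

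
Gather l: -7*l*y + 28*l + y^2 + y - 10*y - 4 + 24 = l*(28 - 7*y) + y^2 - 9*y + 20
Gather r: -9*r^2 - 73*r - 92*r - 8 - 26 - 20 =-9*r^2 - 165*r - 54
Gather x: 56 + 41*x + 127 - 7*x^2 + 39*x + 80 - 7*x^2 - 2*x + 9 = -14*x^2 + 78*x + 272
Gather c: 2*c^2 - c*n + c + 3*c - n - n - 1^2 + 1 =2*c^2 + c*(4 - n) - 2*n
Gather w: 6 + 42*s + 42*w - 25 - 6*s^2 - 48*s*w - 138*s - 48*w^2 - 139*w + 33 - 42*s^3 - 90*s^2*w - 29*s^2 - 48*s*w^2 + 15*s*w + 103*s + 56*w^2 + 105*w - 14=-42*s^3 - 35*s^2 + 7*s + w^2*(8 - 48*s) + w*(-90*s^2 - 33*s + 8)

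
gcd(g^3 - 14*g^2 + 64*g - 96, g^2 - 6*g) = g - 6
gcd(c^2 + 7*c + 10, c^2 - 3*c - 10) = c + 2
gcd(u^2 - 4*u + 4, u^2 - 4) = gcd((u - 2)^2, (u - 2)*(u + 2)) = u - 2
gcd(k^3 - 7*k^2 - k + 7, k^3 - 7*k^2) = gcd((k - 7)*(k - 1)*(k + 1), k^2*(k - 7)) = k - 7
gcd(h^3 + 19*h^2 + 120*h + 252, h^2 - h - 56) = h + 7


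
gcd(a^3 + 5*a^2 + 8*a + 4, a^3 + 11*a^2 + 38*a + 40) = a + 2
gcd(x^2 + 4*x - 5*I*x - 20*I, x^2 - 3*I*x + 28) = 1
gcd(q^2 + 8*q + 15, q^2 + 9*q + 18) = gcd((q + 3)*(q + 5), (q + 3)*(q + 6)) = q + 3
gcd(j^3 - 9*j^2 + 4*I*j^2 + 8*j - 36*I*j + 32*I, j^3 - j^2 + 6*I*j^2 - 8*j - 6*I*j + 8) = j^2 + j*(-1 + 4*I) - 4*I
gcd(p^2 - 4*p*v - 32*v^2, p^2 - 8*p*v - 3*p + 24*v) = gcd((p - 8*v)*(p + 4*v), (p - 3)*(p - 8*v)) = p - 8*v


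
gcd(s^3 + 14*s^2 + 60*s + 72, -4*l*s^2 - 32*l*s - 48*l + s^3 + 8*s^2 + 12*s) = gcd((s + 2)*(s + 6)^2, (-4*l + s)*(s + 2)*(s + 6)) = s^2 + 8*s + 12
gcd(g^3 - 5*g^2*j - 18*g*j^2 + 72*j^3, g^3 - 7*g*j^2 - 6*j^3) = g - 3*j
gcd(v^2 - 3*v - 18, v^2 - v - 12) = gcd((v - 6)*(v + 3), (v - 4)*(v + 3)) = v + 3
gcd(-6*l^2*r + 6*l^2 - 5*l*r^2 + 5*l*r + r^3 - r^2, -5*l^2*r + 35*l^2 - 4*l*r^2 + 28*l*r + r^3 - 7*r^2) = l + r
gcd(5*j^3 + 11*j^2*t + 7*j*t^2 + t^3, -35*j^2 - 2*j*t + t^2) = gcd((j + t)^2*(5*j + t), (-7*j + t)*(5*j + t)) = 5*j + t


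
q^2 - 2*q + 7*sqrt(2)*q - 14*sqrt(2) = (q - 2)*(q + 7*sqrt(2))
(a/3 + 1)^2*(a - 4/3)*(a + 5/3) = a^4/9 + 19*a^3/27 + 79*a^2/81 - 31*a/27 - 20/9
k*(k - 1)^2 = k^3 - 2*k^2 + k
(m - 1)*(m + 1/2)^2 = m^3 - 3*m/4 - 1/4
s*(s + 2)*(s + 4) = s^3 + 6*s^2 + 8*s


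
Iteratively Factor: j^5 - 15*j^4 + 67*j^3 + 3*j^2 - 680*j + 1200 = (j - 5)*(j^4 - 10*j^3 + 17*j^2 + 88*j - 240) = (j - 5)*(j - 4)*(j^3 - 6*j^2 - 7*j + 60) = (j - 5)*(j - 4)^2*(j^2 - 2*j - 15) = (j - 5)*(j - 4)^2*(j + 3)*(j - 5)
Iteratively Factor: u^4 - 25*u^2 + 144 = (u + 3)*(u^3 - 3*u^2 - 16*u + 48) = (u + 3)*(u + 4)*(u^2 - 7*u + 12) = (u - 4)*(u + 3)*(u + 4)*(u - 3)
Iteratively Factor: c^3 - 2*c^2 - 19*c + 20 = (c - 1)*(c^2 - c - 20) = (c - 1)*(c + 4)*(c - 5)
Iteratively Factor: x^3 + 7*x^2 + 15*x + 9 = (x + 1)*(x^2 + 6*x + 9) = (x + 1)*(x + 3)*(x + 3)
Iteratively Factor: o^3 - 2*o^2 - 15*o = (o - 5)*(o^2 + 3*o) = (o - 5)*(o + 3)*(o)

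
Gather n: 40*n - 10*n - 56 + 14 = 30*n - 42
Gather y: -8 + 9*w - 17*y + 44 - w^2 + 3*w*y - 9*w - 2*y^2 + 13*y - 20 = -w^2 - 2*y^2 + y*(3*w - 4) + 16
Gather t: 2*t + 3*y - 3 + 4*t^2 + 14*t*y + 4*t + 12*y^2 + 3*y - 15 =4*t^2 + t*(14*y + 6) + 12*y^2 + 6*y - 18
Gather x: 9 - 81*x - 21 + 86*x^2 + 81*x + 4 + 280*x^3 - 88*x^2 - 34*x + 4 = 280*x^3 - 2*x^2 - 34*x - 4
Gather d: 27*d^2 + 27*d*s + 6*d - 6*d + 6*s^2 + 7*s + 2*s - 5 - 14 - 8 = 27*d^2 + 27*d*s + 6*s^2 + 9*s - 27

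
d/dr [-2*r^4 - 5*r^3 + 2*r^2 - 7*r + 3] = -8*r^3 - 15*r^2 + 4*r - 7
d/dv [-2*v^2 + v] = 1 - 4*v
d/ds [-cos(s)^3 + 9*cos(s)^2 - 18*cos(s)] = 3*(cos(s)^2 - 6*cos(s) + 6)*sin(s)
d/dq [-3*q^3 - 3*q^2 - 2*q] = -9*q^2 - 6*q - 2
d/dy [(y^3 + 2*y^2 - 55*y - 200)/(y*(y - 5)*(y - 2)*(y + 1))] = (-y^6 - 4*y^5 + 180*y^4 + 160*y^3 - 3415*y^2 + 1200*y + 2000)/(y^2*(y^6 - 12*y^5 + 42*y^4 - 16*y^3 - 111*y^2 + 60*y + 100))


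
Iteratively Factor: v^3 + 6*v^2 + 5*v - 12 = (v + 4)*(v^2 + 2*v - 3) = (v + 3)*(v + 4)*(v - 1)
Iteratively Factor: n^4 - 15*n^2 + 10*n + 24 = (n - 3)*(n^3 + 3*n^2 - 6*n - 8) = (n - 3)*(n + 1)*(n^2 + 2*n - 8) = (n - 3)*(n + 1)*(n + 4)*(n - 2)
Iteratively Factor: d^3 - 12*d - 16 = (d + 2)*(d^2 - 2*d - 8) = (d - 4)*(d + 2)*(d + 2)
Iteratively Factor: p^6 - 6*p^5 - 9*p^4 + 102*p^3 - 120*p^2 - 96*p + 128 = (p - 4)*(p^5 - 2*p^4 - 17*p^3 + 34*p^2 + 16*p - 32) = (p - 4)*(p + 1)*(p^4 - 3*p^3 - 14*p^2 + 48*p - 32) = (p - 4)*(p - 1)*(p + 1)*(p^3 - 2*p^2 - 16*p + 32) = (p - 4)*(p - 1)*(p + 1)*(p + 4)*(p^2 - 6*p + 8) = (p - 4)^2*(p - 1)*(p + 1)*(p + 4)*(p - 2)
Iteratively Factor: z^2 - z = (z - 1)*(z)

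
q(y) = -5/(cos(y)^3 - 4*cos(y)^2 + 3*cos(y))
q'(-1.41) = 60.78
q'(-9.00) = 0.57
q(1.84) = 4.55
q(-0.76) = -11.02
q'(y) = -5*(3*sin(y)*cos(y)^2 - 8*sin(y)*cos(y) + 3*sin(y))/(cos(y)^3 - 4*cos(y)^2 + 3*cos(y))^2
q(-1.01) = -8.14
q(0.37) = -38.33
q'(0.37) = 196.64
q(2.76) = 0.71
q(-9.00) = 0.73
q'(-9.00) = 0.57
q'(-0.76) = -20.45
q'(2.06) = -5.70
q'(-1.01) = -4.55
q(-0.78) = -10.63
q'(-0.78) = -18.61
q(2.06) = 2.09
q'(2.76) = -0.49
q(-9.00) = 0.73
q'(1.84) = -21.28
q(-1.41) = -13.09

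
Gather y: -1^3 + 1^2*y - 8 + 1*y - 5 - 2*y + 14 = 0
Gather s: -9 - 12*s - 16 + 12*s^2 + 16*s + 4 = 12*s^2 + 4*s - 21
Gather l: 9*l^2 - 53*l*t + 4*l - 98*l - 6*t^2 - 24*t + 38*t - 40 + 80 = 9*l^2 + l*(-53*t - 94) - 6*t^2 + 14*t + 40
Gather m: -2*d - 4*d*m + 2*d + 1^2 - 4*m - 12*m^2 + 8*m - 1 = -12*m^2 + m*(4 - 4*d)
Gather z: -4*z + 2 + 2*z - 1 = 1 - 2*z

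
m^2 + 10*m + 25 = (m + 5)^2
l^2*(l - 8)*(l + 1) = l^4 - 7*l^3 - 8*l^2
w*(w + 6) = w^2 + 6*w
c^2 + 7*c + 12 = (c + 3)*(c + 4)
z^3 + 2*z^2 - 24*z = z*(z - 4)*(z + 6)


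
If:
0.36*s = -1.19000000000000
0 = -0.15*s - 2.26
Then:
No Solution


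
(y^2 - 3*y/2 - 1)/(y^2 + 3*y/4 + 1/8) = 4*(y - 2)/(4*y + 1)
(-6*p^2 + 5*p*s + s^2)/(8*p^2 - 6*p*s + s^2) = (-6*p^2 + 5*p*s + s^2)/(8*p^2 - 6*p*s + s^2)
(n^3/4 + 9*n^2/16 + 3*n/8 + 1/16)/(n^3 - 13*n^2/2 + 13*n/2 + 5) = (4*n^3 + 9*n^2 + 6*n + 1)/(8*(2*n^3 - 13*n^2 + 13*n + 10))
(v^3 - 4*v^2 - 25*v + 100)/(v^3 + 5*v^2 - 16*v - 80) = (v - 5)/(v + 4)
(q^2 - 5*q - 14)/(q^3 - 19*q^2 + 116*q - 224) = (q + 2)/(q^2 - 12*q + 32)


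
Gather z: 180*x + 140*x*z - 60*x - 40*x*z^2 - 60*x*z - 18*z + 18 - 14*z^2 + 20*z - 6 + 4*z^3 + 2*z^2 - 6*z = 120*x + 4*z^3 + z^2*(-40*x - 12) + z*(80*x - 4) + 12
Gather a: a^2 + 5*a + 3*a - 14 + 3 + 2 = a^2 + 8*a - 9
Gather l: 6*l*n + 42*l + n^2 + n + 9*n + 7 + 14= l*(6*n + 42) + n^2 + 10*n + 21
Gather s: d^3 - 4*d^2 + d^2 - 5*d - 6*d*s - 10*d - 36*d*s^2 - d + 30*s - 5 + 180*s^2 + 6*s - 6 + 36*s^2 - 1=d^3 - 3*d^2 - 16*d + s^2*(216 - 36*d) + s*(36 - 6*d) - 12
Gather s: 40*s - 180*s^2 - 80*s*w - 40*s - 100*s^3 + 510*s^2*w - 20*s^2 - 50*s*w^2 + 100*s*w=-100*s^3 + s^2*(510*w - 200) + s*(-50*w^2 + 20*w)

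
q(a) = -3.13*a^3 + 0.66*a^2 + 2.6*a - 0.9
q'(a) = -9.39*a^2 + 1.32*a + 2.6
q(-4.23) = 236.81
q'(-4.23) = -171.00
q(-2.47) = 43.87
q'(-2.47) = -57.95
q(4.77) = -313.18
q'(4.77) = -204.75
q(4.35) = -234.74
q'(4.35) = -169.34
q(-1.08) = 1.00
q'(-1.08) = -9.78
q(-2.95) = 77.53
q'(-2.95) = -83.01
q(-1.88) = 17.34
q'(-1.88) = -33.07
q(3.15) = -83.99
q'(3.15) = -86.41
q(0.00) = -0.90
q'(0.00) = 2.60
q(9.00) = -2205.81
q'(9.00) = -746.11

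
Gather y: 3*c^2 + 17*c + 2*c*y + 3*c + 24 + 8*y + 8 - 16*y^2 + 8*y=3*c^2 + 20*c - 16*y^2 + y*(2*c + 16) + 32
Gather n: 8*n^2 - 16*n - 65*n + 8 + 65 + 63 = 8*n^2 - 81*n + 136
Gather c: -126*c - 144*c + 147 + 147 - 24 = 270 - 270*c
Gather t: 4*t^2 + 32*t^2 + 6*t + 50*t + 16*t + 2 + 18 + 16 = 36*t^2 + 72*t + 36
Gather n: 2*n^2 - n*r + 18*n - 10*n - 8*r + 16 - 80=2*n^2 + n*(8 - r) - 8*r - 64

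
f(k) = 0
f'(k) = 0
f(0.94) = 0.00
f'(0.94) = 0.00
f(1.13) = 0.00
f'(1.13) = 0.00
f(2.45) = 0.00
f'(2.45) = 0.00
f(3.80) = 0.00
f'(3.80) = 0.00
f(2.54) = 0.00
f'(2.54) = 0.00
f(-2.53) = 0.00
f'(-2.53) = 0.00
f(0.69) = 0.00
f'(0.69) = 0.00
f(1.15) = 0.00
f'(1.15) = 0.00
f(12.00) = 0.00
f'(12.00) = 0.00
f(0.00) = 0.00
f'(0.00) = 0.00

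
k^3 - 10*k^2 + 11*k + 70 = (k - 7)*(k - 5)*(k + 2)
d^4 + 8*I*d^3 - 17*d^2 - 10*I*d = d*(d + I)*(d + 2*I)*(d + 5*I)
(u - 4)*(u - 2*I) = u^2 - 4*u - 2*I*u + 8*I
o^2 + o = o*(o + 1)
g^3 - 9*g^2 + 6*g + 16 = (g - 8)*(g - 2)*(g + 1)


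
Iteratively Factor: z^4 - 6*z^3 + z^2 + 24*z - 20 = (z - 5)*(z^3 - z^2 - 4*z + 4) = (z - 5)*(z - 2)*(z^2 + z - 2) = (z - 5)*(z - 2)*(z + 2)*(z - 1)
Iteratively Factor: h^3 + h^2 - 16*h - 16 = (h + 1)*(h^2 - 16) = (h + 1)*(h + 4)*(h - 4)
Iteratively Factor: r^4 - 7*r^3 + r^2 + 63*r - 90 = (r + 3)*(r^3 - 10*r^2 + 31*r - 30) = (r - 5)*(r + 3)*(r^2 - 5*r + 6) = (r - 5)*(r - 3)*(r + 3)*(r - 2)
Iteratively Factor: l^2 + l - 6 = (l - 2)*(l + 3)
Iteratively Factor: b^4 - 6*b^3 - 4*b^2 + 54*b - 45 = (b - 1)*(b^3 - 5*b^2 - 9*b + 45) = (b - 3)*(b - 1)*(b^2 - 2*b - 15) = (b - 3)*(b - 1)*(b + 3)*(b - 5)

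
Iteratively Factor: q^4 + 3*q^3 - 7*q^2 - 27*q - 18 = (q + 3)*(q^3 - 7*q - 6) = (q + 2)*(q + 3)*(q^2 - 2*q - 3) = (q + 1)*(q + 2)*(q + 3)*(q - 3)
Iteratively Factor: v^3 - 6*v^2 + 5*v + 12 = (v - 4)*(v^2 - 2*v - 3) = (v - 4)*(v + 1)*(v - 3)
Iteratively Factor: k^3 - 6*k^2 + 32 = (k - 4)*(k^2 - 2*k - 8) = (k - 4)^2*(k + 2)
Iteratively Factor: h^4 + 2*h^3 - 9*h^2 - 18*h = (h)*(h^3 + 2*h^2 - 9*h - 18) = h*(h + 3)*(h^2 - h - 6) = h*(h - 3)*(h + 3)*(h + 2)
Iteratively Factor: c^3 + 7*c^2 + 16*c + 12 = (c + 2)*(c^2 + 5*c + 6) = (c + 2)^2*(c + 3)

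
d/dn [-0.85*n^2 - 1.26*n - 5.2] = -1.7*n - 1.26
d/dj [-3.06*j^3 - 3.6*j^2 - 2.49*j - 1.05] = -9.18*j^2 - 7.2*j - 2.49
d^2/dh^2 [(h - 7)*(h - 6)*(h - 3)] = 6*h - 32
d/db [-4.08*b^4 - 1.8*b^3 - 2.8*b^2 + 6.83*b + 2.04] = -16.32*b^3 - 5.4*b^2 - 5.6*b + 6.83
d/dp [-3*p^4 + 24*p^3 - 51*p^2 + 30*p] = -12*p^3 + 72*p^2 - 102*p + 30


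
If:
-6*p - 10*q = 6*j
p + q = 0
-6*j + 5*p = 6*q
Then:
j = 0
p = 0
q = 0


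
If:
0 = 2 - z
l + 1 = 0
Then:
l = -1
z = 2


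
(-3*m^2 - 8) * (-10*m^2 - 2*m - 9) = 30*m^4 + 6*m^3 + 107*m^2 + 16*m + 72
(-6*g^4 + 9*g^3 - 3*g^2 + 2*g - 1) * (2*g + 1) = -12*g^5 + 12*g^4 + 3*g^3 + g^2 - 1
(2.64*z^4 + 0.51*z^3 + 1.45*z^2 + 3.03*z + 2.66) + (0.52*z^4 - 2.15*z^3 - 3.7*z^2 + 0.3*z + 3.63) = 3.16*z^4 - 1.64*z^3 - 2.25*z^2 + 3.33*z + 6.29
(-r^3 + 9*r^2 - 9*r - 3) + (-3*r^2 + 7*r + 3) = -r^3 + 6*r^2 - 2*r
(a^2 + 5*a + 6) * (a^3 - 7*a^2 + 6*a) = a^5 - 2*a^4 - 23*a^3 - 12*a^2 + 36*a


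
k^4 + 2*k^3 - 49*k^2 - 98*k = k*(k - 7)*(k + 2)*(k + 7)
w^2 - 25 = (w - 5)*(w + 5)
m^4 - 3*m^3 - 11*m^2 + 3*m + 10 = (m - 5)*(m - 1)*(m + 1)*(m + 2)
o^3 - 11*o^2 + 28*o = o*(o - 7)*(o - 4)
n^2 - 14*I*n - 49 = (n - 7*I)^2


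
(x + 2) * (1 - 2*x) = -2*x^2 - 3*x + 2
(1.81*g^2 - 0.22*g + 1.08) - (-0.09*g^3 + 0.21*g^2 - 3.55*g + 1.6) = 0.09*g^3 + 1.6*g^2 + 3.33*g - 0.52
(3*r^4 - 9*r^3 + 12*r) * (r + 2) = 3*r^5 - 3*r^4 - 18*r^3 + 12*r^2 + 24*r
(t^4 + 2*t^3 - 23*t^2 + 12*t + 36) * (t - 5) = t^5 - 3*t^4 - 33*t^3 + 127*t^2 - 24*t - 180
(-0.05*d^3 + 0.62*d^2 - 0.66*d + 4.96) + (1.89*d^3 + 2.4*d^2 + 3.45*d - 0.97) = 1.84*d^3 + 3.02*d^2 + 2.79*d + 3.99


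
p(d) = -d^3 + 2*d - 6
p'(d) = 2 - 3*d^2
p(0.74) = -4.93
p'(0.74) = 0.36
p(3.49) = -41.53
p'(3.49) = -34.54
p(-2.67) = 7.69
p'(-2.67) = -19.39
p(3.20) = -32.37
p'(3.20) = -28.72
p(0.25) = -5.52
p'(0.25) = 1.81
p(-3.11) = 17.86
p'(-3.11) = -27.02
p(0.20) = -5.61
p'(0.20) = 1.88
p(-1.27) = -6.49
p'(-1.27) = -2.84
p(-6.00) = 198.00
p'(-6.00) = -106.00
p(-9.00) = 705.00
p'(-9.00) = -241.00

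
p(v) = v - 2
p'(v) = 1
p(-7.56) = -9.56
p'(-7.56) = 1.00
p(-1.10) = -3.10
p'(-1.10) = 1.00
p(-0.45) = -2.45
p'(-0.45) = 1.00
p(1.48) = -0.52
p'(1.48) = 1.00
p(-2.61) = -4.61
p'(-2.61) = 1.00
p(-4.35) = -6.35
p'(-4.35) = 1.00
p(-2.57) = -4.57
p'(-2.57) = 1.00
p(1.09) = -0.91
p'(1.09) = 1.00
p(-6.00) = -8.00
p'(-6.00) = 1.00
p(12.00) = 10.00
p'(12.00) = 1.00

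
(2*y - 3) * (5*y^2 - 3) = 10*y^3 - 15*y^2 - 6*y + 9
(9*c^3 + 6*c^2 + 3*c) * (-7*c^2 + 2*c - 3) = -63*c^5 - 24*c^4 - 36*c^3 - 12*c^2 - 9*c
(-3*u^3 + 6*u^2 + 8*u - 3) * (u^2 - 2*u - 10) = -3*u^5 + 12*u^4 + 26*u^3 - 79*u^2 - 74*u + 30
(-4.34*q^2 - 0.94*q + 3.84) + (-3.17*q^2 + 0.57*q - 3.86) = -7.51*q^2 - 0.37*q - 0.02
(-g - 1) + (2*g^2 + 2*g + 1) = 2*g^2 + g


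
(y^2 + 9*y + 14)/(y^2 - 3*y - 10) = (y + 7)/(y - 5)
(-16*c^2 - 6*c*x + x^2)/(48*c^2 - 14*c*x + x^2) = (2*c + x)/(-6*c + x)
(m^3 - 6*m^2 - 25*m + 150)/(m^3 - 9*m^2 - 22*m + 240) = (m - 5)/(m - 8)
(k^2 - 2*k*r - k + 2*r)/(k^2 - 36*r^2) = (k^2 - 2*k*r - k + 2*r)/(k^2 - 36*r^2)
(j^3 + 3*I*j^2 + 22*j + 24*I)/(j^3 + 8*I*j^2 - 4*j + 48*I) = (j^2 - 3*I*j + 4)/(j^2 + 2*I*j + 8)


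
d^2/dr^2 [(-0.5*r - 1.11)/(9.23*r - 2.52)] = -212.387838/(9.23*r - 2.52)^3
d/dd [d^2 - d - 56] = 2*d - 1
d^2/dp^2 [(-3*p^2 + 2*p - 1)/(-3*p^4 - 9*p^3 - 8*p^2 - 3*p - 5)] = 2*(81*p^8 + 135*p^7 - 171*p^6 - 387*p^5 - 459*p^4 - 197*p^3 + 363*p^2 + 177*p + 74)/(27*p^12 + 243*p^11 + 945*p^10 + 2106*p^9 + 3141*p^8 + 3699*p^7 + 3824*p^6 + 3249*p^5 + 2211*p^4 + 1422*p^3 + 735*p^2 + 225*p + 125)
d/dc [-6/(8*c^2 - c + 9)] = 6*(16*c - 1)/(8*c^2 - c + 9)^2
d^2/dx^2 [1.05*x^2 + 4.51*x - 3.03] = 2.10000000000000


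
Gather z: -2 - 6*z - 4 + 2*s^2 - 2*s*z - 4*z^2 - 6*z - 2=2*s^2 - 4*z^2 + z*(-2*s - 12) - 8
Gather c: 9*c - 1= 9*c - 1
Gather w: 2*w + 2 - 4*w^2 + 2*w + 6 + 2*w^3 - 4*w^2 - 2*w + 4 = 2*w^3 - 8*w^2 + 2*w + 12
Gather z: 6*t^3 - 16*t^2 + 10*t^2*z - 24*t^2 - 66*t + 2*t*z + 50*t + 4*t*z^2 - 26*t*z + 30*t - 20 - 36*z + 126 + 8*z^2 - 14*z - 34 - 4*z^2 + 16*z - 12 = 6*t^3 - 40*t^2 + 14*t + z^2*(4*t + 4) + z*(10*t^2 - 24*t - 34) + 60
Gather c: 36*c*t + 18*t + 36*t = 36*c*t + 54*t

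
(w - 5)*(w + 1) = w^2 - 4*w - 5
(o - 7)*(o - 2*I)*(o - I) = o^3 - 7*o^2 - 3*I*o^2 - 2*o + 21*I*o + 14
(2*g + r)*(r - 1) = 2*g*r - 2*g + r^2 - r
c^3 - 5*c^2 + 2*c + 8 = (c - 4)*(c - 2)*(c + 1)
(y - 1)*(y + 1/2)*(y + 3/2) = y^3 + y^2 - 5*y/4 - 3/4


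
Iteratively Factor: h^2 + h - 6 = (h - 2)*(h + 3)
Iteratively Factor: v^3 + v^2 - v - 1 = (v + 1)*(v^2 - 1) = (v - 1)*(v + 1)*(v + 1)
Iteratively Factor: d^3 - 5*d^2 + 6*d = (d - 3)*(d^2 - 2*d) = (d - 3)*(d - 2)*(d)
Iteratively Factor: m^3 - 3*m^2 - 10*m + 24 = (m - 2)*(m^2 - m - 12) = (m - 2)*(m + 3)*(m - 4)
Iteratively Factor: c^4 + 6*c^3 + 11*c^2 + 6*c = (c + 3)*(c^3 + 3*c^2 + 2*c) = c*(c + 3)*(c^2 + 3*c + 2) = c*(c + 1)*(c + 3)*(c + 2)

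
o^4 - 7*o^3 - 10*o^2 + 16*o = o*(o - 8)*(o - 1)*(o + 2)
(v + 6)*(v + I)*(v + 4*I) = v^3 + 6*v^2 + 5*I*v^2 - 4*v + 30*I*v - 24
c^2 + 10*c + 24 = (c + 4)*(c + 6)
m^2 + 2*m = m*(m + 2)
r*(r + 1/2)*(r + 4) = r^3 + 9*r^2/2 + 2*r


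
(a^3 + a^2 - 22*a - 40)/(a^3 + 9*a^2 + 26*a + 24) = (a - 5)/(a + 3)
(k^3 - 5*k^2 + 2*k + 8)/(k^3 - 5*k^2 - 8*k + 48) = (k^2 - k - 2)/(k^2 - k - 12)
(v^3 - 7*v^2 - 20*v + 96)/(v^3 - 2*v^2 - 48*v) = (v^2 + v - 12)/(v*(v + 6))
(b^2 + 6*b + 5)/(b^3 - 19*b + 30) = (b + 1)/(b^2 - 5*b + 6)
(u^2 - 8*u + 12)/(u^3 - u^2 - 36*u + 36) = (u - 2)/(u^2 + 5*u - 6)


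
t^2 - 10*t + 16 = (t - 8)*(t - 2)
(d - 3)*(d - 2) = d^2 - 5*d + 6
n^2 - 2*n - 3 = (n - 3)*(n + 1)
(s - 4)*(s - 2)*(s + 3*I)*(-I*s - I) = -I*s^4 + 3*s^3 + 5*I*s^3 - 15*s^2 - 2*I*s^2 + 6*s - 8*I*s + 24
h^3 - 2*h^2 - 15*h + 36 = (h - 3)^2*(h + 4)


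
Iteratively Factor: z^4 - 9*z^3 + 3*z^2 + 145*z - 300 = (z - 5)*(z^3 - 4*z^2 - 17*z + 60) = (z - 5)*(z + 4)*(z^2 - 8*z + 15) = (z - 5)*(z - 3)*(z + 4)*(z - 5)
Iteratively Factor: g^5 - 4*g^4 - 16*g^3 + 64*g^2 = (g + 4)*(g^4 - 8*g^3 + 16*g^2) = (g - 4)*(g + 4)*(g^3 - 4*g^2) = g*(g - 4)*(g + 4)*(g^2 - 4*g) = g*(g - 4)^2*(g + 4)*(g)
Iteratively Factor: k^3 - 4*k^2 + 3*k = (k - 1)*(k^2 - 3*k) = (k - 3)*(k - 1)*(k)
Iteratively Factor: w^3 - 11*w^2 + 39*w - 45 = (w - 3)*(w^2 - 8*w + 15) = (w - 3)^2*(w - 5)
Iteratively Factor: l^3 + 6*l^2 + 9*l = (l + 3)*(l^2 + 3*l) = l*(l + 3)*(l + 3)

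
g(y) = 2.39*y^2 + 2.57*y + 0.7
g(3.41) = 37.25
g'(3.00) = 16.91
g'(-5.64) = -24.39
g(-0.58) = 0.01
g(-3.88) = 26.71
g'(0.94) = 7.06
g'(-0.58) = -0.20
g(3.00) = 29.92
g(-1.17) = 0.96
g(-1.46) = 2.04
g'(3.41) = 18.87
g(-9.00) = 171.16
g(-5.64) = 62.23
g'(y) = 4.78*y + 2.57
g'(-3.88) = -15.98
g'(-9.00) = -40.45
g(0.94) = 5.23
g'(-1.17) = -3.02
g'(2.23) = 13.23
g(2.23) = 18.32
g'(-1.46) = -4.41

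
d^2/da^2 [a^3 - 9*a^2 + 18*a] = 6*a - 18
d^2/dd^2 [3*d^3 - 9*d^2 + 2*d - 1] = 18*d - 18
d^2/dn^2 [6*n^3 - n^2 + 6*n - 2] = 36*n - 2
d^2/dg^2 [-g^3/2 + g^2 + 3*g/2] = 2 - 3*g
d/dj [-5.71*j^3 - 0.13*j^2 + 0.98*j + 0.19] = -17.13*j^2 - 0.26*j + 0.98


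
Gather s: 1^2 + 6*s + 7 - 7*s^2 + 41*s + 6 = -7*s^2 + 47*s + 14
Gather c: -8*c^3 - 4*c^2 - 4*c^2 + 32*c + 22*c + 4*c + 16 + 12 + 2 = -8*c^3 - 8*c^2 + 58*c + 30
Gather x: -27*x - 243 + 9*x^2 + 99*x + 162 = 9*x^2 + 72*x - 81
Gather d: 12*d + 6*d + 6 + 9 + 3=18*d + 18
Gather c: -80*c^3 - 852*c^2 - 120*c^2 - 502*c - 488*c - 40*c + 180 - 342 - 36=-80*c^3 - 972*c^2 - 1030*c - 198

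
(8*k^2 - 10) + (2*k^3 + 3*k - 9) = 2*k^3 + 8*k^2 + 3*k - 19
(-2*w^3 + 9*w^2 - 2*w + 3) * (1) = -2*w^3 + 9*w^2 - 2*w + 3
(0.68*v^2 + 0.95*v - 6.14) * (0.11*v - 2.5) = 0.0748*v^3 - 1.5955*v^2 - 3.0504*v + 15.35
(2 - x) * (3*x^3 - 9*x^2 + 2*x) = -3*x^4 + 15*x^3 - 20*x^2 + 4*x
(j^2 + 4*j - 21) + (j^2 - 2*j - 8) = 2*j^2 + 2*j - 29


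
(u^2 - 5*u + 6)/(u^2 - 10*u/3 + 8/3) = 3*(u - 3)/(3*u - 4)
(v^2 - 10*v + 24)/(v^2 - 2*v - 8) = (v - 6)/(v + 2)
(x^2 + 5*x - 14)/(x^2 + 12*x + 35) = (x - 2)/(x + 5)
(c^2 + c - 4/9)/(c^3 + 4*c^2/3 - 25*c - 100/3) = (c - 1/3)/(c^2 - 25)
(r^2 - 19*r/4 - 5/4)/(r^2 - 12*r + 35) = (r + 1/4)/(r - 7)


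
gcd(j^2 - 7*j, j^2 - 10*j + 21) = j - 7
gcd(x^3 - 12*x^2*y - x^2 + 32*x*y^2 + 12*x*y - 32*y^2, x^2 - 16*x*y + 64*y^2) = x - 8*y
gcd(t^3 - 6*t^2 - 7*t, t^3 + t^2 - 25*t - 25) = t + 1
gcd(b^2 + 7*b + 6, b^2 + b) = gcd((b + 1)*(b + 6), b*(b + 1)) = b + 1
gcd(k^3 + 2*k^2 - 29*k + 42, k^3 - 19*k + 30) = k^2 - 5*k + 6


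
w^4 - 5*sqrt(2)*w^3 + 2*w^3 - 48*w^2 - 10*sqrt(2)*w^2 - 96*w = w*(w + 2)*(w - 8*sqrt(2))*(w + 3*sqrt(2))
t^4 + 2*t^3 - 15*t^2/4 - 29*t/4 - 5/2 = (t - 2)*(t + 1/2)*(t + 1)*(t + 5/2)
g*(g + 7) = g^2 + 7*g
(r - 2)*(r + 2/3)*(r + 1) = r^3 - r^2/3 - 8*r/3 - 4/3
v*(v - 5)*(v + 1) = v^3 - 4*v^2 - 5*v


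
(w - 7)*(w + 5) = w^2 - 2*w - 35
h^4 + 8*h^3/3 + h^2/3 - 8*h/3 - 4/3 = (h - 1)*(h + 2/3)*(h + 1)*(h + 2)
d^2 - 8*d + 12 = (d - 6)*(d - 2)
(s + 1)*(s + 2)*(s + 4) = s^3 + 7*s^2 + 14*s + 8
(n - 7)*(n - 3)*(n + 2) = n^3 - 8*n^2 + n + 42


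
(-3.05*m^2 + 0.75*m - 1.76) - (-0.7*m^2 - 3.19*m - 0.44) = -2.35*m^2 + 3.94*m - 1.32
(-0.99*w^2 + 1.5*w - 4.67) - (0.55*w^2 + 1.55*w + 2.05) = -1.54*w^2 - 0.05*w - 6.72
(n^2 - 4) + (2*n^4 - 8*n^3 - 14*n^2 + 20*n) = 2*n^4 - 8*n^3 - 13*n^2 + 20*n - 4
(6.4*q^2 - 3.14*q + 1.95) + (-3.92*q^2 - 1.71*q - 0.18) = 2.48*q^2 - 4.85*q + 1.77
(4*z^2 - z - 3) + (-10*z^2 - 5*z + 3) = -6*z^2 - 6*z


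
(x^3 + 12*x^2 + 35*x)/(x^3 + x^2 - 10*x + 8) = x*(x^2 + 12*x + 35)/(x^3 + x^2 - 10*x + 8)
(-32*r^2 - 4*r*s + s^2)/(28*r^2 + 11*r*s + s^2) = (-8*r + s)/(7*r + s)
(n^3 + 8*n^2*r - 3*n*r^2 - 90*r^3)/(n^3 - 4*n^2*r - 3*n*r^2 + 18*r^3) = (-n^2 - 11*n*r - 30*r^2)/(-n^2 + n*r + 6*r^2)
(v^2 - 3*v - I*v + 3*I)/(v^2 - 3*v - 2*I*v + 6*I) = (v - I)/(v - 2*I)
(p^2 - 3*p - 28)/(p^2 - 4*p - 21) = (p + 4)/(p + 3)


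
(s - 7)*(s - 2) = s^2 - 9*s + 14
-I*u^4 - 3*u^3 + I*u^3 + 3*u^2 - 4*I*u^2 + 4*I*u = u*(u - 1)*(u - 4*I)*(-I*u + 1)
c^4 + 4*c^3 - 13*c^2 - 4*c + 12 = (c - 2)*(c - 1)*(c + 1)*(c + 6)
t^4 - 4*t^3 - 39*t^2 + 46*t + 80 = (t - 8)*(t - 2)*(t + 1)*(t + 5)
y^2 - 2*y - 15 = (y - 5)*(y + 3)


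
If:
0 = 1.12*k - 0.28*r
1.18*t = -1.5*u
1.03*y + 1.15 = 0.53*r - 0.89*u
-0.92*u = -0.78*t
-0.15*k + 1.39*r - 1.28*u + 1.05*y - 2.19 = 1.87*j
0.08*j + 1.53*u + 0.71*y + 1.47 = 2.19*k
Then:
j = 3.54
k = 1.32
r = 5.27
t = 0.00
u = 0.00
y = 1.60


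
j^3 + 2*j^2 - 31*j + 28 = (j - 4)*(j - 1)*(j + 7)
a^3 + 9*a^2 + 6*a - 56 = (a - 2)*(a + 4)*(a + 7)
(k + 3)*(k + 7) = k^2 + 10*k + 21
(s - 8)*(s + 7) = s^2 - s - 56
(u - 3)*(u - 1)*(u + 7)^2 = u^4 + 10*u^3 - 4*u^2 - 154*u + 147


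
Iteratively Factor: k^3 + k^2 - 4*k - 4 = (k - 2)*(k^2 + 3*k + 2) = (k - 2)*(k + 1)*(k + 2)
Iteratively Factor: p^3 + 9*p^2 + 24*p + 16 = (p + 4)*(p^2 + 5*p + 4) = (p + 4)^2*(p + 1)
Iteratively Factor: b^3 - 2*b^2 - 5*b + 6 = (b - 1)*(b^2 - b - 6) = (b - 3)*(b - 1)*(b + 2)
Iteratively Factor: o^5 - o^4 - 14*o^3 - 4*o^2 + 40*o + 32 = (o - 4)*(o^4 + 3*o^3 - 2*o^2 - 12*o - 8) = (o - 4)*(o + 2)*(o^3 + o^2 - 4*o - 4) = (o - 4)*(o + 1)*(o + 2)*(o^2 - 4) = (o - 4)*(o + 1)*(o + 2)^2*(o - 2)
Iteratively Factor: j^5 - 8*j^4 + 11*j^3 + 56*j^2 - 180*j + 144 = (j - 3)*(j^4 - 5*j^3 - 4*j^2 + 44*j - 48) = (j - 3)*(j - 2)*(j^3 - 3*j^2 - 10*j + 24) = (j - 4)*(j - 3)*(j - 2)*(j^2 + j - 6) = (j - 4)*(j - 3)*(j - 2)*(j + 3)*(j - 2)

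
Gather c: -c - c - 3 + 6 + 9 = 12 - 2*c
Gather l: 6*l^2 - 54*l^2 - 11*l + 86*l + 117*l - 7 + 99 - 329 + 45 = -48*l^2 + 192*l - 192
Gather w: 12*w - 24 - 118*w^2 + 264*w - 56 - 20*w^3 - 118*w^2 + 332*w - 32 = -20*w^3 - 236*w^2 + 608*w - 112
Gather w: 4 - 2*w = 4 - 2*w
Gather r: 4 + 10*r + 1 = 10*r + 5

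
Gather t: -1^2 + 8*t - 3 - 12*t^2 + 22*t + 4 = -12*t^2 + 30*t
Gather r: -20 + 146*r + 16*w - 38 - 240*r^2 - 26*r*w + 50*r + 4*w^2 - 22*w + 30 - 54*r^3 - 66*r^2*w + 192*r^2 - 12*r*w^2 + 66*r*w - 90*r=-54*r^3 + r^2*(-66*w - 48) + r*(-12*w^2 + 40*w + 106) + 4*w^2 - 6*w - 28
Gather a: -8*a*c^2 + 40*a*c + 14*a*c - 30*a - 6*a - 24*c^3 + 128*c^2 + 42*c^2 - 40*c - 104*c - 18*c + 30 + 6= a*(-8*c^2 + 54*c - 36) - 24*c^3 + 170*c^2 - 162*c + 36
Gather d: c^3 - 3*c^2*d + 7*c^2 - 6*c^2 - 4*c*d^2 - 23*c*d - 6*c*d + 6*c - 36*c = c^3 + c^2 - 4*c*d^2 - 30*c + d*(-3*c^2 - 29*c)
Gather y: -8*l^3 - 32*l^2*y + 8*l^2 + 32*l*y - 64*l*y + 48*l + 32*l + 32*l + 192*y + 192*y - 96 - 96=-8*l^3 + 8*l^2 + 112*l + y*(-32*l^2 - 32*l + 384) - 192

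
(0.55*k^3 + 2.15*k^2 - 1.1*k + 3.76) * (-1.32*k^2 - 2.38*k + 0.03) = -0.726*k^5 - 4.147*k^4 - 3.6485*k^3 - 2.2807*k^2 - 8.9818*k + 0.1128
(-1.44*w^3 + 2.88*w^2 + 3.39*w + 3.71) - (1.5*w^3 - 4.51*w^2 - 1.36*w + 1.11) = -2.94*w^3 + 7.39*w^2 + 4.75*w + 2.6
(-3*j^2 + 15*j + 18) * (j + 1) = -3*j^3 + 12*j^2 + 33*j + 18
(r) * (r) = r^2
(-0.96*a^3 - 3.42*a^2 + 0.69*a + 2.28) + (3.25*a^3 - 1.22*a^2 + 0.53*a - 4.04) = 2.29*a^3 - 4.64*a^2 + 1.22*a - 1.76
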